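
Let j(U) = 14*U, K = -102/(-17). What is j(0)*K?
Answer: 0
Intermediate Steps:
K = 6 (K = -102*(-1/17) = 6)
j(0)*K = (14*0)*6 = 0*6 = 0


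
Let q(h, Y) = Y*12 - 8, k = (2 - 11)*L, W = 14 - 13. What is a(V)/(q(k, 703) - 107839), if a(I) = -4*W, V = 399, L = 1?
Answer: 4/99411 ≈ 4.0237e-5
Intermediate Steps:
W = 1
k = -9 (k = (2 - 11)*1 = -9*1 = -9)
q(h, Y) = -8 + 12*Y (q(h, Y) = 12*Y - 8 = -8 + 12*Y)
a(I) = -4 (a(I) = -4*1 = -4)
a(V)/(q(k, 703) - 107839) = -4/((-8 + 12*703) - 107839) = -4/((-8 + 8436) - 107839) = -4/(8428 - 107839) = -4/(-99411) = -4*(-1/99411) = 4/99411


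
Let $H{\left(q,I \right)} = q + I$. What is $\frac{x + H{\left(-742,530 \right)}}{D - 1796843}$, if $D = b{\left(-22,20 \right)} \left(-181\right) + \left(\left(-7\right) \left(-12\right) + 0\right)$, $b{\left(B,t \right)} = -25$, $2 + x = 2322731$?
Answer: $- \frac{2322517}{1792234} \approx -1.2959$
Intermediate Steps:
$x = 2322729$ ($x = -2 + 2322731 = 2322729$)
$D = 4609$ ($D = \left(-25\right) \left(-181\right) + \left(\left(-7\right) \left(-12\right) + 0\right) = 4525 + \left(84 + 0\right) = 4525 + 84 = 4609$)
$H{\left(q,I \right)} = I + q$
$\frac{x + H{\left(-742,530 \right)}}{D - 1796843} = \frac{2322729 + \left(530 - 742\right)}{4609 - 1796843} = \frac{2322729 - 212}{-1792234} = 2322517 \left(- \frac{1}{1792234}\right) = - \frac{2322517}{1792234}$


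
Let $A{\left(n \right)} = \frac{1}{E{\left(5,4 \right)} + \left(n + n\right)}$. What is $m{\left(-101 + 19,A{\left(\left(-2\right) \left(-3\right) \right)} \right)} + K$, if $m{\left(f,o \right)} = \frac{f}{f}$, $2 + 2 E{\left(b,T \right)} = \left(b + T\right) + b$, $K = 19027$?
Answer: $19028$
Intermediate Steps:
$E{\left(b,T \right)} = -1 + b + \frac{T}{2}$ ($E{\left(b,T \right)} = -1 + \frac{\left(b + T\right) + b}{2} = -1 + \frac{\left(T + b\right) + b}{2} = -1 + \frac{T + 2 b}{2} = -1 + \left(b + \frac{T}{2}\right) = -1 + b + \frac{T}{2}$)
$A{\left(n \right)} = \frac{1}{6 + 2 n}$ ($A{\left(n \right)} = \frac{1}{\left(-1 + 5 + \frac{1}{2} \cdot 4\right) + \left(n + n\right)} = \frac{1}{\left(-1 + 5 + 2\right) + 2 n} = \frac{1}{6 + 2 n}$)
$m{\left(f,o \right)} = 1$
$m{\left(-101 + 19,A{\left(\left(-2\right) \left(-3\right) \right)} \right)} + K = 1 + 19027 = 19028$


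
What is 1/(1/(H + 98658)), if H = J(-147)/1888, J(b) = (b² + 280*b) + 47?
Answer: 11640425/118 ≈ 98648.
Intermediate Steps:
J(b) = 47 + b² + 280*b
H = -1219/118 (H = (47 + (-147)² + 280*(-147))/1888 = (47 + 21609 - 41160)*(1/1888) = -19504*1/1888 = -1219/118 ≈ -10.331)
1/(1/(H + 98658)) = 1/(1/(-1219/118 + 98658)) = 1/(1/(11640425/118)) = 1/(118/11640425) = 11640425/118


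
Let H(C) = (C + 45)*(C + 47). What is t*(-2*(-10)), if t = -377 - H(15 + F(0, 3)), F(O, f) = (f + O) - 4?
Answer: -79520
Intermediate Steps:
F(O, f) = -4 + O + f (F(O, f) = (O + f) - 4 = -4 + O + f)
H(C) = (45 + C)*(47 + C)
t = -3976 (t = -377 - (2115 + (15 + (-4 + 0 + 3))² + 92*(15 + (-4 + 0 + 3))) = -377 - (2115 + (15 - 1)² + 92*(15 - 1)) = -377 - (2115 + 14² + 92*14) = -377 - (2115 + 196 + 1288) = -377 - 1*3599 = -377 - 3599 = -3976)
t*(-2*(-10)) = -(-7952)*(-10) = -3976*20 = -79520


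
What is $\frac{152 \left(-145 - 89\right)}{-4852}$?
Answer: $\frac{8892}{1213} \approx 7.3306$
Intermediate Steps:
$\frac{152 \left(-145 - 89\right)}{-4852} = 152 \left(-234\right) \left(- \frac{1}{4852}\right) = \left(-35568\right) \left(- \frac{1}{4852}\right) = \frac{8892}{1213}$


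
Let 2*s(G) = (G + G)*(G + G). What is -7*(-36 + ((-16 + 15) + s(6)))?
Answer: -245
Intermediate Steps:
s(G) = 2*G**2 (s(G) = ((G + G)*(G + G))/2 = ((2*G)*(2*G))/2 = (4*G**2)/2 = 2*G**2)
-7*(-36 + ((-16 + 15) + s(6))) = -7*(-36 + ((-16 + 15) + 2*6**2)) = -7*(-36 + (-1 + 2*36)) = -7*(-36 + (-1 + 72)) = -7*(-36 + 71) = -7*35 = -245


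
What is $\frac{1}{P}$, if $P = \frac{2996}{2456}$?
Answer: $\frac{614}{749} \approx 0.81976$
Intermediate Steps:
$P = \frac{749}{614}$ ($P = 2996 \cdot \frac{1}{2456} = \frac{749}{614} \approx 1.2199$)
$\frac{1}{P} = \frac{1}{\frac{749}{614}} = \frac{614}{749}$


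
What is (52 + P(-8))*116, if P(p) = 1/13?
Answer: 78532/13 ≈ 6040.9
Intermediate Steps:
P(p) = 1/13
(52 + P(-8))*116 = (52 + 1/13)*116 = (677/13)*116 = 78532/13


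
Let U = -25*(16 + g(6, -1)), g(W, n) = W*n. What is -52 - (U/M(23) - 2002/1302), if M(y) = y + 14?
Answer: -150391/3441 ≈ -43.706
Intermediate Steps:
M(y) = 14 + y
U = -250 (U = -25*(16 + 6*(-1)) = -25*(16 - 6) = -25*10 = -250)
-52 - (U/M(23) - 2002/1302) = -52 - (-250/(14 + 23) - 2002/1302) = -52 - (-250/37 - 2002*1/1302) = -52 - (-250*1/37 - 143/93) = -52 - (-250/37 - 143/93) = -52 - 1*(-28541/3441) = -52 + 28541/3441 = -150391/3441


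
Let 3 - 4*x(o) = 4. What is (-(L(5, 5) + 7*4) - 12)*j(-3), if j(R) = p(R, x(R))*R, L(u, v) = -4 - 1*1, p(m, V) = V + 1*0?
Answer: -105/4 ≈ -26.250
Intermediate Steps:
x(o) = -¼ (x(o) = ¾ - ¼*4 = ¾ - 1 = -¼)
p(m, V) = V (p(m, V) = V + 0 = V)
L(u, v) = -5 (L(u, v) = -4 - 1 = -5)
j(R) = -R/4
(-(L(5, 5) + 7*4) - 12)*j(-3) = (-(-5 + 7*4) - 12)*(-¼*(-3)) = (-(-5 + 28) - 12)*(¾) = (-1*23 - 12)*(¾) = (-23 - 12)*(¾) = -35*¾ = -105/4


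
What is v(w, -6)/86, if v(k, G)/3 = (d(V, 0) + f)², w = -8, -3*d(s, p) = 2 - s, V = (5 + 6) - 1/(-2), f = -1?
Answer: 169/1032 ≈ 0.16376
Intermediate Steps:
V = 23/2 (V = 11 - 1*(-½) = 11 + ½ = 23/2 ≈ 11.500)
d(s, p) = -⅔ + s/3 (d(s, p) = -(2 - s)/3 = -⅔ + s/3)
v(k, G) = 169/12 (v(k, G) = 3*((-⅔ + (⅓)*(23/2)) - 1)² = 3*((-⅔ + 23/6) - 1)² = 3*(19/6 - 1)² = 3*(13/6)² = 3*(169/36) = 169/12)
v(w, -6)/86 = (169/12)/86 = (1/86)*(169/12) = 169/1032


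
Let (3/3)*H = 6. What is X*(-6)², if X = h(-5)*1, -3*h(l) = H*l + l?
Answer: 420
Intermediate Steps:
H = 6
h(l) = -7*l/3 (h(l) = -(6*l + l)/3 = -7*l/3)
X = 35/3 (X = -7/3*(-5)*1 = (35/3)*1 = 35/3 ≈ 11.667)
X*(-6)² = (35/3)*(-6)² = (35/3)*36 = 420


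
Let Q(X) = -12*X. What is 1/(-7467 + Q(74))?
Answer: -1/8355 ≈ -0.00011969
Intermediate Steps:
1/(-7467 + Q(74)) = 1/(-7467 - 12*74) = 1/(-7467 - 888) = 1/(-8355) = -1/8355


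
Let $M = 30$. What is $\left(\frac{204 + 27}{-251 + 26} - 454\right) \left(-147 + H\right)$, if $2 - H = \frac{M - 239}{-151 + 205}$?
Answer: $\frac{260081867}{4050} \approx 64218.0$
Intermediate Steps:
$H = \frac{317}{54}$ ($H = 2 - \frac{30 - 239}{-151 + 205} = 2 - - \frac{209}{54} = 2 + \frac{209}{54} = \frac{317}{54} \approx 5.8704$)
$\left(\frac{204 + 27}{-251 + 26} - 454\right) \left(-147 + H\right) = \left(\frac{204 + 27}{-251 + 26} - 454\right) \left(-147 + \frac{317}{54}\right) = \left(\frac{231}{-225} - 454\right) \left(- \frac{7621}{54}\right) = \left(231 \left(- \frac{1}{225}\right) - 454\right) \left(- \frac{7621}{54}\right) = \left(- \frac{77}{75} - 454\right) \left(- \frac{7621}{54}\right) = \left(- \frac{34127}{75}\right) \left(- \frac{7621}{54}\right) = \frac{260081867}{4050}$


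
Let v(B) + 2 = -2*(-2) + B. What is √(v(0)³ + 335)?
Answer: 7*√7 ≈ 18.520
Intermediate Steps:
v(B) = 2 + B (v(B) = -2 + (-2*(-2) + B) = -2 + (4 + B) = 2 + B)
√(v(0)³ + 335) = √((2 + 0)³ + 335) = √(2³ + 335) = √(8 + 335) = √343 = 7*√7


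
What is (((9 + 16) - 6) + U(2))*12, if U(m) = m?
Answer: 252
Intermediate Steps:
(((9 + 16) - 6) + U(2))*12 = (((9 + 16) - 6) + 2)*12 = ((25 - 6) + 2)*12 = (19 + 2)*12 = 21*12 = 252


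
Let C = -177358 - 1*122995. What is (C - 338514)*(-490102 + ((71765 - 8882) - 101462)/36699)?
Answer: 11490848332583359/36699 ≈ 3.1311e+11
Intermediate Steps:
C = -300353 (C = -177358 - 122995 = -300353)
(C - 338514)*(-490102 + ((71765 - 8882) - 101462)/36699) = (-300353 - 338514)*(-490102 + ((71765 - 8882) - 101462)/36699) = -638867*(-490102 + (62883 - 101462)*(1/36699)) = -638867*(-490102 - 38579*1/36699) = -638867*(-490102 - 38579/36699) = -638867*(-17986291877/36699) = 11490848332583359/36699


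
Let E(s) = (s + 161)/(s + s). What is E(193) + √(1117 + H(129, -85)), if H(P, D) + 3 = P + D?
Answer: 177/193 + √1158 ≈ 34.946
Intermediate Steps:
H(P, D) = -3 + D + P (H(P, D) = -3 + (P + D) = -3 + (D + P) = -3 + D + P)
E(s) = (161 + s)/(2*s) (E(s) = (161 + s)/((2*s)) = (161 + s)*(1/(2*s)) = (161 + s)/(2*s))
E(193) + √(1117 + H(129, -85)) = (½)*(161 + 193)/193 + √(1117 + (-3 - 85 + 129)) = (½)*(1/193)*354 + √(1117 + 41) = 177/193 + √1158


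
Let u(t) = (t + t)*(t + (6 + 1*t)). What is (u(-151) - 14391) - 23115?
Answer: 51886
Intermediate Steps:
u(t) = 2*t*(6 + 2*t) (u(t) = (2*t)*(t + (6 + t)) = (2*t)*(6 + 2*t) = 2*t*(6 + 2*t))
(u(-151) - 14391) - 23115 = (4*(-151)*(3 - 151) - 14391) - 23115 = (4*(-151)*(-148) - 14391) - 23115 = (89392 - 14391) - 23115 = 75001 - 23115 = 51886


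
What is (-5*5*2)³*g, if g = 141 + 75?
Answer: -27000000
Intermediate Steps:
g = 216
(-5*5*2)³*g = (-5*5*2)³*216 = (-25*2)³*216 = (-50)³*216 = -125000*216 = -27000000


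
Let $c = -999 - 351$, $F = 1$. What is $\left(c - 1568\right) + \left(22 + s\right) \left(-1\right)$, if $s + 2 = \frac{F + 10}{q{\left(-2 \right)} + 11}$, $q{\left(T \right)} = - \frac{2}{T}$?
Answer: $- \frac{35267}{12} \approx -2938.9$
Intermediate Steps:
$s = - \frac{13}{12}$ ($s = -2 + \frac{1 + 10}{- \frac{2}{-2} + 11} = -2 + \frac{11}{\left(-2\right) \left(- \frac{1}{2}\right) + 11} = -2 + \frac{11}{1 + 11} = -2 + \frac{11}{12} = - \frac{13}{12} \approx -1.0833$)
$c = -1350$ ($c = -999 - 351 = -1350$)
$\left(c - 1568\right) + \left(22 + s\right) \left(-1\right) = \left(-1350 - 1568\right) + \left(22 - \frac{13}{12}\right) \left(-1\right) = -2918 + \frac{251}{12} \left(-1\right) = -2918 - \frac{251}{12} = - \frac{35267}{12}$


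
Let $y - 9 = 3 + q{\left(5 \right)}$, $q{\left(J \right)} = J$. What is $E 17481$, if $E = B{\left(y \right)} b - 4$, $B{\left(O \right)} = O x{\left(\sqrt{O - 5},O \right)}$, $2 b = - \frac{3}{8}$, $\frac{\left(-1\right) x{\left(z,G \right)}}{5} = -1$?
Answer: $- \frac{5576439}{16} \approx -3.4853 \cdot 10^{5}$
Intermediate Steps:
$x{\left(z,G \right)} = 5$ ($x{\left(z,G \right)} = \left(-5\right) \left(-1\right) = 5$)
$b = - \frac{3}{16}$ ($b = \frac{\left(-3\right) \frac{1}{8}}{2} = \frac{1}{2} \left(- \frac{3}{8}\right) = - \frac{3}{16} \approx -0.1875$)
$y = 17$ ($y = 9 + \left(3 + 5\right) = 9 + 8 = 17$)
$B{\left(O \right)} = 5 O$ ($B{\left(O \right)} = O 5 = 5 O$)
$E = - \frac{319}{16}$ ($E = 5 \cdot 17 \left(- \frac{3}{16}\right) - 4 = 85 \left(- \frac{3}{16}\right) - 4 = - \frac{255}{16} - 4 = - \frac{319}{16} \approx -19.938$)
$E 17481 = \left(- \frac{319}{16}\right) 17481 = - \frac{5576439}{16}$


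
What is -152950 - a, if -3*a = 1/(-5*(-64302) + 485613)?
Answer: -370348388549/2421369 ≈ -1.5295e+5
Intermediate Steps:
a = -1/2421369 (a = -1/(3*(-5*(-64302) + 485613)) = -1/(3*(321510 + 485613)) = -⅓/807123 = -⅓*1/807123 = -1/2421369 ≈ -4.1299e-7)
-152950 - a = -152950 - 1*(-1/2421369) = -152950 + 1/2421369 = -370348388549/2421369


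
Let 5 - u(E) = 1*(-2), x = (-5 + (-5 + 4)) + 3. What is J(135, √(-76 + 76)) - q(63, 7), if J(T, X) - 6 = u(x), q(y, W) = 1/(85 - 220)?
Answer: 1756/135 ≈ 13.007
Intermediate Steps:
q(y, W) = -1/135 (q(y, W) = 1/(-135) = -1/135)
x = -3 (x = (-5 - 1) + 3 = -6 + 3 = -3)
u(E) = 7 (u(E) = 5 - (-2) = 5 - 1*(-2) = 5 + 2 = 7)
J(T, X) = 13 (J(T, X) = 6 + 7 = 13)
J(135, √(-76 + 76)) - q(63, 7) = 13 - 1*(-1/135) = 13 + 1/135 = 1756/135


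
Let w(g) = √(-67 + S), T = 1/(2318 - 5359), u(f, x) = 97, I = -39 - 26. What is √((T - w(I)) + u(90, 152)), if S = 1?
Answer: √(897022016 - 9247681*I*√66)/3041 ≈ 9.8575 - 0.41208*I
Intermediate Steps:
I = -65
T = -1/3041 (T = 1/(-3041) = -1/3041 ≈ -0.00032884)
w(g) = I*√66 (w(g) = √(-67 + 1) = √(-66) = I*√66)
√((T - w(I)) + u(90, 152)) = √((-1/3041 - I*√66) + 97) = √(294976/3041 - I*√66)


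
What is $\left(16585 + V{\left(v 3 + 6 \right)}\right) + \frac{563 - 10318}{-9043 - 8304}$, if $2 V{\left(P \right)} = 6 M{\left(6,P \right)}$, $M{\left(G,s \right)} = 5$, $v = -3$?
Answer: $\frac{287969955}{17347} \approx 16601.0$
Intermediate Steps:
$V{\left(P \right)} = 15$ ($V{\left(P \right)} = \frac{6 \cdot 5}{2} = \frac{1}{2} \cdot 30 = 15$)
$\left(16585 + V{\left(v 3 + 6 \right)}\right) + \frac{563 - 10318}{-9043 - 8304} = \left(16585 + 15\right) + \frac{563 - 10318}{-9043 - 8304} = 16600 - \frac{9755}{-17347} = 16600 - - \frac{9755}{17347} = 16600 + \frac{9755}{17347} = \frac{287969955}{17347}$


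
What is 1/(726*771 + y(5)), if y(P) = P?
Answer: 1/559751 ≈ 1.7865e-6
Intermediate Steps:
1/(726*771 + y(5)) = 1/(726*771 + 5) = 1/(559746 + 5) = 1/559751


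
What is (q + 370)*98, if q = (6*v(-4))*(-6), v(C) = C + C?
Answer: 64484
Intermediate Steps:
v(C) = 2*C
q = 288 (q = (6*(2*(-4)))*(-6) = (6*(-8))*(-6) = -48*(-6) = 288)
(q + 370)*98 = (288 + 370)*98 = 658*98 = 64484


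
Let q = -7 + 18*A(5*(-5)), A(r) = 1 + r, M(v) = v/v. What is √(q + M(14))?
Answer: I*√438 ≈ 20.928*I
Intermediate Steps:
M(v) = 1
q = -439 (q = -7 + 18*(1 + 5*(-5)) = -7 + 18*(1 - 25) = -7 + 18*(-24) = -7 - 432 = -439)
√(q + M(14)) = √(-439 + 1) = √(-438) = I*√438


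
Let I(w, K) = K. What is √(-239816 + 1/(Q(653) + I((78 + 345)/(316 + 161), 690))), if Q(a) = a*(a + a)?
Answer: I*√43675044471947679/426754 ≈ 489.71*I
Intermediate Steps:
Q(a) = 2*a² (Q(a) = a*(2*a) = 2*a²)
√(-239816 + 1/(Q(653) + I((78 + 345)/(316 + 161), 690))) = √(-239816 + 1/(2*653² + 690)) = √(-239816 + 1/(2*426409 + 690)) = √(-239816 + 1/(852818 + 690)) = √(-239816 + 1/853508) = √(-204684874527/853508) = I*√43675044471947679/426754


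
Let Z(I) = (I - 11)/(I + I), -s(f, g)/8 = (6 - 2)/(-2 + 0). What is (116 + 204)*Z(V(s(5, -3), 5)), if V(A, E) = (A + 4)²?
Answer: 778/5 ≈ 155.60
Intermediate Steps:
s(f, g) = 16 (s(f, g) = -8*(6 - 2)/(-2 + 0) = -32/(-2) = -32*(-1)/2 = -8*(-2) = 16)
V(A, E) = (4 + A)²
Z(I) = (-11 + I)/(2*I) (Z(I) = (-11 + I)/((2*I)) = (-11 + I)*(1/(2*I)) = (-11 + I)/(2*I))
(116 + 204)*Z(V(s(5, -3), 5)) = (116 + 204)*((-11 + (4 + 16)²)/(2*((4 + 16)²))) = 320*((-11 + 20²)/(2*(20²))) = 320*((½)*(-11 + 400)/400) = 320*((½)*(1/400)*389) = 320*(389/800) = 778/5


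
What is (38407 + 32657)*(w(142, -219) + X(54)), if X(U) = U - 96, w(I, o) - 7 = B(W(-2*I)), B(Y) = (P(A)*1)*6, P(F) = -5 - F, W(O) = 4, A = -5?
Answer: -2487240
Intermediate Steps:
B(Y) = 0 (B(Y) = ((-5 - 1*(-5))*1)*6 = ((-5 + 5)*1)*6 = (0*1)*6 = 0*6 = 0)
w(I, o) = 7 (w(I, o) = 7 + 0 = 7)
X(U) = -96 + U
(38407 + 32657)*(w(142, -219) + X(54)) = (38407 + 32657)*(7 + (-96 + 54)) = 71064*(7 - 42) = 71064*(-35) = -2487240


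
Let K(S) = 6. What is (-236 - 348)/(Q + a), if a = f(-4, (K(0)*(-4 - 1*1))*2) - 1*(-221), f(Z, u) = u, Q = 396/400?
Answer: -58400/16199 ≈ -3.6052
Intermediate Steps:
Q = 99/100 (Q = 396*(1/400) = 99/100 ≈ 0.99000)
a = 161 (a = (6*(-4 - 1*1))*2 - 1*(-221) = (6*(-4 - 1))*2 + 221 = (6*(-5))*2 + 221 = -30*2 + 221 = -60 + 221 = 161)
(-236 - 348)/(Q + a) = (-236 - 348)/(99/100 + 161) = -584/16199/100 = -584*100/16199 = -58400/16199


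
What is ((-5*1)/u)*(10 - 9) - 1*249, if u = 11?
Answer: -2744/11 ≈ -249.45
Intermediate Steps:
((-5*1)/u)*(10 - 9) - 1*249 = (-5*1/11)*(10 - 9) - 1*249 = -5*1/11*1 - 249 = -5/11*1 - 249 = -5/11 - 249 = -2744/11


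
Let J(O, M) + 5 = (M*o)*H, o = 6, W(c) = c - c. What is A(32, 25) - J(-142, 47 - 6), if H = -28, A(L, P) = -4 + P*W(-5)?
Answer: 6889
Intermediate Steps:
W(c) = 0
A(L, P) = -4 (A(L, P) = -4 + P*0 = -4 + 0 = -4)
J(O, M) = -5 - 168*M (J(O, M) = -5 + (M*6)*(-28) = -5 + (6*M)*(-28) = -5 - 168*M)
A(32, 25) - J(-142, 47 - 6) = -4 - (-5 - 168*(47 - 6)) = -4 - (-5 - 168*41) = -4 - (-5 - 6888) = -4 - 1*(-6893) = -4 + 6893 = 6889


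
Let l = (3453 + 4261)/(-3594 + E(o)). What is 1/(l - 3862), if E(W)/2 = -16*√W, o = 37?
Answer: -12441555323/48076069167873 - 61712*√37/48076069167873 ≈ -0.00025880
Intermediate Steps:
E(W) = -32*√W (E(W) = 2*(-16*√W) = -32*√W)
l = 7714/(-3594 - 32*√37) (l = (3453 + 4261)/(-3594 - 32*√37) = 7714/(-3594 - 32*√37) ≈ -2.0361)
1/(l - 3862) = 1/((-6931029/3219737 + 61712*√37/3219737) - 3862) = 1/(-12441555323/3219737 + 61712*√37/3219737)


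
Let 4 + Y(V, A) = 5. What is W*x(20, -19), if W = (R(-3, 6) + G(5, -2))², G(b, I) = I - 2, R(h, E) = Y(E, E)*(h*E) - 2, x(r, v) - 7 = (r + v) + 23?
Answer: 17856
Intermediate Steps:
Y(V, A) = 1 (Y(V, A) = -4 + 5 = 1)
x(r, v) = 30 + r + v (x(r, v) = 7 + ((r + v) + 23) = 7 + (23 + r + v) = 30 + r + v)
R(h, E) = -2 + E*h (R(h, E) = 1*(h*E) - 2 = 1*(E*h) - 2 = E*h - 2 = -2 + E*h)
G(b, I) = -2 + I
W = 576 (W = ((-2 + 6*(-3)) + (-2 - 2))² = ((-2 - 18) - 4)² = (-20 - 4)² = (-24)² = 576)
W*x(20, -19) = 576*(30 + 20 - 19) = 576*31 = 17856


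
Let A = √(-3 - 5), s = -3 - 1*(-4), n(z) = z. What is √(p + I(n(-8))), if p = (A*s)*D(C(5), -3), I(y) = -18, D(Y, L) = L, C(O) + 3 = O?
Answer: √(-18 - 6*I*√2) ≈ 0.97462 - 4.3531*I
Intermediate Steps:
C(O) = -3 + O
s = 1 (s = -3 + 4 = 1)
A = 2*I*√2 (A = √(-8) = 2*I*√2 ≈ 2.8284*I)
p = -6*I*√2 (p = ((2*I*√2)*1)*(-3) = (2*I*√2)*(-3) = -6*I*√2 ≈ -8.4853*I)
√(p + I(n(-8))) = √(-6*I*√2 - 18) = √(-18 - 6*I*√2)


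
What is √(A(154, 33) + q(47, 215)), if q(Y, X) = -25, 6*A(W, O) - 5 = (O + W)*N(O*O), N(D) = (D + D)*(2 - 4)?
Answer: I*√4888302/6 ≈ 368.49*I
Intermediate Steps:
N(D) = -4*D (N(D) = (2*D)*(-2) = -4*D)
A(W, O) = ⅚ - 2*O²*(O + W)/3 (A(W, O) = ⅚ + ((O + W)*(-4*O*O))/6 = ⅚ + ((O + W)*(-4*O²))/6 = ⅚ + (-4*O²*(O + W))/6 = ⅚ - 2*O²*(O + W)/3)
√(A(154, 33) + q(47, 215)) = √((⅚ - ⅔*33³ - ⅔*154*33²) - 25) = √((⅚ - ⅔*35937 - ⅔*154*1089) - 25) = √((⅚ - 23958 - 111804) - 25) = √(-814567/6 - 25) = √(-814717/6) = I*√4888302/6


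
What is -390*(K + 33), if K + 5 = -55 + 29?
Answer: -780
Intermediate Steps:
K = -31 (K = -5 + (-55 + 29) = -5 - 26 = -31)
-390*(K + 33) = -390*(-31 + 33) = -390*2 = -780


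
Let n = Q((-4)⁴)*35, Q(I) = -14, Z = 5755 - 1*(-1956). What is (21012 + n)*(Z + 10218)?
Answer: 367938938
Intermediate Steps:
Z = 7711 (Z = 5755 + 1956 = 7711)
n = -490 (n = -14*35 = -490)
(21012 + n)*(Z + 10218) = (21012 - 490)*(7711 + 10218) = 20522*17929 = 367938938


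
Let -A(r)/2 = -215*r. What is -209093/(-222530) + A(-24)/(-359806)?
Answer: 38764712779/40033814590 ≈ 0.96830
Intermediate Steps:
A(r) = 430*r (A(r) = -(-430)*r = 430*r)
-209093/(-222530) + A(-24)/(-359806) = -209093/(-222530) + (430*(-24))/(-359806) = -209093*(-1/222530) - 10320*(-1/359806) = 209093/222530 + 5160/179903 = 38764712779/40033814590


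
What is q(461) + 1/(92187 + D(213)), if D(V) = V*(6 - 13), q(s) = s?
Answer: 41810857/90696 ≈ 461.00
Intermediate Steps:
D(V) = -7*V (D(V) = V*(-7) = -7*V)
q(461) + 1/(92187 + D(213)) = 461 + 1/(92187 - 7*213) = 461 + 1/(92187 - 1491) = 461 + 1/90696 = 41810857/90696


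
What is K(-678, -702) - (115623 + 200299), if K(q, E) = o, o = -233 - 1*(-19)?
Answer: -316136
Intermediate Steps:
o = -214 (o = -233 + 19 = -214)
K(q, E) = -214
K(-678, -702) - (115623 + 200299) = -214 - (115623 + 200299) = -214 - 1*315922 = -214 - 315922 = -316136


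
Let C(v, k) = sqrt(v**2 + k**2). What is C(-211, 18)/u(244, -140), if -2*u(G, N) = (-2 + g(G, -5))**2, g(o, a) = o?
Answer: -sqrt(44845)/29282 ≈ -0.0072320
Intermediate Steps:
C(v, k) = sqrt(k**2 + v**2)
u(G, N) = -(-2 + G)**2/2
C(-211, 18)/u(244, -140) = sqrt(18**2 + (-211)**2)/((-(-2 + 244)**2/2)) = sqrt(324 + 44521)/((-1/2*242**2)) = sqrt(44845)/((-1/2*58564)) = sqrt(44845)/(-29282) = sqrt(44845)*(-1/29282) = -sqrt(44845)/29282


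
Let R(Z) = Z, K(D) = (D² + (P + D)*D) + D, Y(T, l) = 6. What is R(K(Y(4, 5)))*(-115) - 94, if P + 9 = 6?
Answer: -6994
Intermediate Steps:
P = -3 (P = -9 + 6 = -3)
K(D) = D + D² + D*(-3 + D) (K(D) = (D² + (-3 + D)*D) + D = (D² + D*(-3 + D)) + D = D + D² + D*(-3 + D))
R(K(Y(4, 5)))*(-115) - 94 = (2*6*(-1 + 6))*(-115) - 94 = (2*6*5)*(-115) - 94 = 60*(-115) - 94 = -6900 - 94 = -6994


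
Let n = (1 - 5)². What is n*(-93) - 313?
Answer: -1801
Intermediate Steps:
n = 16 (n = (-4)² = 16)
n*(-93) - 313 = 16*(-93) - 313 = -1488 - 313 = -1801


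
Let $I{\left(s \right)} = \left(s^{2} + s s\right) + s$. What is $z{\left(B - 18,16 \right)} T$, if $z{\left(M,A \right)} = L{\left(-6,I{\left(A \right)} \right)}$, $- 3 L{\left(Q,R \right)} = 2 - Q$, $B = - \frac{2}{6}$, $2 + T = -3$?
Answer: $\frac{40}{3} \approx 13.333$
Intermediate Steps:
$T = -5$ ($T = -2 - 3 = -5$)
$B = - \frac{1}{3}$ ($B = \left(-2\right) \frac{1}{6} = - \frac{1}{3} \approx -0.33333$)
$I{\left(s \right)} = s + 2 s^{2}$ ($I{\left(s \right)} = \left(s^{2} + s^{2}\right) + s = 2 s^{2} + s = s + 2 s^{2}$)
$L{\left(Q,R \right)} = - \frac{2}{3} + \frac{Q}{3}$ ($L{\left(Q,R \right)} = - \frac{2 - Q}{3} = - \frac{2}{3} + \frac{Q}{3}$)
$z{\left(M,A \right)} = - \frac{8}{3}$ ($z{\left(M,A \right)} = - \frac{2}{3} + \frac{1}{3} \left(-6\right) = - \frac{2}{3} - 2 = - \frac{8}{3}$)
$z{\left(B - 18,16 \right)} T = \left(- \frac{8}{3}\right) \left(-5\right) = \frac{40}{3}$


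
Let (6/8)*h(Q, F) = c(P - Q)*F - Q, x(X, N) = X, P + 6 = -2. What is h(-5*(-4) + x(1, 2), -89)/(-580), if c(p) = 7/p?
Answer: -14/12615 ≈ -0.0011098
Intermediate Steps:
P = -8 (P = -6 - 2 = -8)
h(Q, F) = -4*Q/3 + 28*F/(3*(-8 - Q)) (h(Q, F) = 4*((7/(-8 - Q))*F - Q)/3 = 4*(7*F/(-8 - Q) - Q)/3 = 4*(-Q + 7*F/(-8 - Q))/3 = -4*Q/3 + 28*F/(3*(-8 - Q)))
h(-5*(-4) + x(1, 2), -89)/(-580) = (4*(-7*(-89) - (-5*(-4) + 1)*(8 + (-5*(-4) + 1)))/(3*(8 + (-5*(-4) + 1))))/(-580) = (4*(623 - (20 + 1)*(8 + (20 + 1)))/(3*(8 + (20 + 1))))*(-1/580) = (4*(623 - 1*21*(8 + 21))/(3*(8 + 21)))*(-1/580) = ((4/3)*(623 - 1*21*29)/29)*(-1/580) = ((4/3)*(1/29)*(623 - 609))*(-1/580) = ((4/3)*(1/29)*14)*(-1/580) = (56/87)*(-1/580) = -14/12615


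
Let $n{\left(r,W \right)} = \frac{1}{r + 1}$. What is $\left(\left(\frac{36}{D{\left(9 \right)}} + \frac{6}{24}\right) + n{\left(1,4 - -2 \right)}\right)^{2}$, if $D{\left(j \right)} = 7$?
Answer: $\frac{27225}{784} \approx 34.726$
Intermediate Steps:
$n{\left(r,W \right)} = \frac{1}{1 + r}$
$\left(\left(\frac{36}{D{\left(9 \right)}} + \frac{6}{24}\right) + n{\left(1,4 - -2 \right)}\right)^{2} = \left(\left(\frac{36}{7} + \frac{6}{24}\right) + \frac{1}{1 + 1}\right)^{2} = \left(\left(36 \cdot \frac{1}{7} + 6 \cdot \frac{1}{24}\right) + \frac{1}{2}\right)^{2} = \left(\left(\frac{36}{7} + \frac{1}{4}\right) + \frac{1}{2}\right)^{2} = \left(\frac{151}{28} + \frac{1}{2}\right)^{2} = \left(\frac{165}{28}\right)^{2} = \frac{27225}{784}$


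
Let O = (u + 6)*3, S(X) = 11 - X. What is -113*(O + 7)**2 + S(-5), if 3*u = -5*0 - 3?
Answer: -54676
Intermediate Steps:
u = -1 (u = (-5*0 - 3)/3 = (0 - 3)/3 = (1/3)*(-3) = -1)
O = 15 (O = (-1 + 6)*3 = 5*3 = 15)
-113*(O + 7)**2 + S(-5) = -113*(15 + 7)**2 + (11 - 1*(-5)) = -113*22**2 + (11 + 5) = -113*484 + 16 = -54692 + 16 = -54676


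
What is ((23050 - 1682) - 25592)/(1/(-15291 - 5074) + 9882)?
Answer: -86021760/201246929 ≈ -0.42744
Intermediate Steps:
((23050 - 1682) - 25592)/(1/(-15291 - 5074) + 9882) = (21368 - 25592)/(1/(-20365) + 9882) = -4224/(-1/20365 + 9882) = -4224/201246929/20365 = -4224*20365/201246929 = -86021760/201246929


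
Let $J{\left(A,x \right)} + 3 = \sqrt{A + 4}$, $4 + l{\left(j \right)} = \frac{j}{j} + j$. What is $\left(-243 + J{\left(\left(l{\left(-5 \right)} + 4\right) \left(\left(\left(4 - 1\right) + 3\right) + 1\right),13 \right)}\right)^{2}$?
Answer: $60492 - 984 i \sqrt{6} \approx 60492.0 - 2410.3 i$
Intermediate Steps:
$l{\left(j \right)} = -3 + j$ ($l{\left(j \right)} = -4 + \left(\frac{j}{j} + j\right) = -4 + \left(1 + j\right) = -3 + j$)
$J{\left(A,x \right)} = -3 + \sqrt{4 + A}$ ($J{\left(A,x \right)} = -3 + \sqrt{A + 4} = -3 + \sqrt{4 + A}$)
$\left(-243 + J{\left(\left(l{\left(-5 \right)} + 4\right) \left(\left(\left(4 - 1\right) + 3\right) + 1\right),13 \right)}\right)^{2} = \left(-243 - \left(3 - \sqrt{4 + \left(\left(-3 - 5\right) + 4\right) \left(\left(\left(4 - 1\right) + 3\right) + 1\right)}\right)\right)^{2} = \left(-243 - \left(3 - \sqrt{4 + \left(-8 + 4\right) \left(\left(3 + 3\right) + 1\right)}\right)\right)^{2} = \left(-243 - \left(3 - \sqrt{4 - 4 \left(6 + 1\right)}\right)\right)^{2} = \left(-243 - \left(3 - \sqrt{4 - 28}\right)\right)^{2} = \left(-243 - \left(3 - \sqrt{-24}\right)\right)^{2} = \left(-243 - \left(3 - 2 i \sqrt{6}\right)\right)^{2} = \left(-246 + 2 i \sqrt{6}\right)^{2}$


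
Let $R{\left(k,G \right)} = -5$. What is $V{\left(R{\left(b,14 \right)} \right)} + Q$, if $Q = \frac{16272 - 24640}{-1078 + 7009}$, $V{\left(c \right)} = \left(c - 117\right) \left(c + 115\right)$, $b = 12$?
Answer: $- \frac{79602388}{5931} \approx -13421.0$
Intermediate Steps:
$V{\left(c \right)} = \left(-117 + c\right) \left(115 + c\right)$
$Q = - \frac{8368}{5931} \approx -1.4109$
$V{\left(R{\left(b,14 \right)} \right)} + Q = \left(-13455 + \left(-5\right)^{2} - -10\right) - \frac{8368}{5931} = \left(-13455 + 25 + 10\right) - \frac{8368}{5931} = -13420 - \frac{8368}{5931} = - \frac{79602388}{5931}$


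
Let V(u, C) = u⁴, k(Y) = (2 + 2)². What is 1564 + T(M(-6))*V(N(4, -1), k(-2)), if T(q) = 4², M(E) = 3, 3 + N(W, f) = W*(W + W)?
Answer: 11318060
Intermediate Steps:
N(W, f) = -3 + 2*W² (N(W, f) = -3 + W*(W + W) = -3 + W*(2*W) = -3 + 2*W²)
k(Y) = 16 (k(Y) = 4² = 16)
T(q) = 16
1564 + T(M(-6))*V(N(4, -1), k(-2)) = 1564 + 16*(-3 + 2*4²)⁴ = 1564 + 16*(-3 + 2*16)⁴ = 1564 + 16*(-3 + 32)⁴ = 1564 + 16*29⁴ = 1564 + 16*707281 = 1564 + 11316496 = 11318060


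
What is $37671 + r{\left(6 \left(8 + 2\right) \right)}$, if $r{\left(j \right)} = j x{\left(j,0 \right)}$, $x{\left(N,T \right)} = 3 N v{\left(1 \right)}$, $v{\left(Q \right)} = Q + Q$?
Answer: $59271$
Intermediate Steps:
$v{\left(Q \right)} = 2 Q$
$x{\left(N,T \right)} = 6 N$ ($x{\left(N,T \right)} = 3 N 2 \cdot 1 = 3 N 2 = 6 N$)
$r{\left(j \right)} = 6 j^{2}$ ($r{\left(j \right)} = j 6 j = 6 j^{2}$)
$37671 + r{\left(6 \left(8 + 2\right) \right)} = 37671 + 6 \left(6 \left(8 + 2\right)\right)^{2} = 37671 + 6 \left(6 \cdot 10\right)^{2} = 37671 + 6 \cdot 60^{2} = 37671 + 6 \cdot 3600 = 37671 + 21600 = 59271$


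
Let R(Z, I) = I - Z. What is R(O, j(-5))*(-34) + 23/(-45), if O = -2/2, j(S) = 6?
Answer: -10733/45 ≈ -238.51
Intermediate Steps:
O = -1 (O = -2*1/2 = -1)
R(O, j(-5))*(-34) + 23/(-45) = (6 - 1*(-1))*(-34) + 23/(-45) = (6 + 1)*(-34) + 23*(-1/45) = 7*(-34) - 23/45 = -238 - 23/45 = -10733/45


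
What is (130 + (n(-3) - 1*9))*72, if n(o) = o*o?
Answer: 9360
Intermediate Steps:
n(o) = o**2
(130 + (n(-3) - 1*9))*72 = (130 + ((-3)**2 - 1*9))*72 = (130 + (9 - 9))*72 = (130 + 0)*72 = 130*72 = 9360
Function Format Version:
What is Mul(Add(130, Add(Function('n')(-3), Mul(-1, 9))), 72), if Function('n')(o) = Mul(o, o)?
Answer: 9360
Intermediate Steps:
Function('n')(o) = Pow(o, 2)
Mul(Add(130, Add(Function('n')(-3), Mul(-1, 9))), 72) = Mul(Add(130, Add(Pow(-3, 2), Mul(-1, 9))), 72) = Mul(Add(130, Add(9, -9)), 72) = Mul(Add(130, 0), 72) = Mul(130, 72) = 9360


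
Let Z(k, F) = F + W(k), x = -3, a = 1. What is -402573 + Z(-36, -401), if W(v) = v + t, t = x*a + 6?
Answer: -403007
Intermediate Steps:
t = 3 (t = -3*1 + 6 = -3 + 6 = 3)
W(v) = 3 + v (W(v) = v + 3 = 3 + v)
Z(k, F) = 3 + F + k (Z(k, F) = F + (3 + k) = 3 + F + k)
-402573 + Z(-36, -401) = -402573 + (3 - 401 - 36) = -402573 - 434 = -403007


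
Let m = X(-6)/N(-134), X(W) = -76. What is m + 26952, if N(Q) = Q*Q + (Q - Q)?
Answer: 120987509/4489 ≈ 26952.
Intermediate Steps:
N(Q) = Q² (N(Q) = Q² + 0 = Q²)
m = -19/4489 (m = -76/((-134)²) = -76/17956 = -76*1/17956 = -19/4489 ≈ -0.0042326)
m + 26952 = -19/4489 + 26952 = 120987509/4489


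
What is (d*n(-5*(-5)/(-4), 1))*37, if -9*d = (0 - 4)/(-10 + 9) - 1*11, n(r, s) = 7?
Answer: 1813/9 ≈ 201.44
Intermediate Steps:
d = 7/9 (d = -((0 - 4)/(-10 + 9) - 1*11)/9 = -(-4/(-1) - 11)/9 = -(-4*(-1) - 11)/9 = -(4 - 11)/9 = -1/9*(-7) = 7/9 ≈ 0.77778)
(d*n(-5*(-5)/(-4), 1))*37 = ((7/9)*7)*37 = (49/9)*37 = 1813/9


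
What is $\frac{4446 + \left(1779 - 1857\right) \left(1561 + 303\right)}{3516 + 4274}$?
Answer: $- \frac{70473}{3895} \approx -18.093$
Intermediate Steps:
$\frac{4446 + \left(1779 - 1857\right) \left(1561 + 303\right)}{3516 + 4274} = \frac{4446 - 145392}{7790} = \left(4446 - 145392\right) \frac{1}{7790} = \left(-140946\right) \frac{1}{7790} = - \frac{70473}{3895}$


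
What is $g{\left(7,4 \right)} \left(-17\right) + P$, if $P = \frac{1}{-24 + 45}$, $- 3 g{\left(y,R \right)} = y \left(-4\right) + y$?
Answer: $- \frac{2498}{21} \approx -118.95$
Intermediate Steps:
$g{\left(y,R \right)} = y$ ($g{\left(y,R \right)} = - \frac{y \left(-4\right) + y}{3} = - \frac{- 4 y + y}{3} = - \frac{\left(-3\right) y}{3} = y$)
$P = \frac{1}{21} \approx 0.047619$
$g{\left(7,4 \right)} \left(-17\right) + P = 7 \left(-17\right) + \frac{1}{21} = -119 + \frac{1}{21} = - \frac{2498}{21}$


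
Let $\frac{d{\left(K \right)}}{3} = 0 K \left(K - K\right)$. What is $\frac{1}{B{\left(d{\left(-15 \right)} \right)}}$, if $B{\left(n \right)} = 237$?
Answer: $\frac{1}{237} \approx 0.0042194$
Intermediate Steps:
$d{\left(K \right)} = 0$ ($d{\left(K \right)} = 3 \cdot 0 K \left(K - K\right) = 3 \cdot 0 \cdot 0 = 3 \cdot 0 = 0$)
$\frac{1}{B{\left(d{\left(-15 \right)} \right)}} = \frac{1}{237}$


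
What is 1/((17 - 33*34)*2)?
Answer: -1/2210 ≈ -0.00045249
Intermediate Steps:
1/((17 - 33*34)*2) = 1/((17 - 1122)*2) = 1/(-1105*2) = 1/(-2210) = -1/2210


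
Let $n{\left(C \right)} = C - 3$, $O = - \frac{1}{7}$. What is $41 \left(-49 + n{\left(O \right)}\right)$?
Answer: $- \frac{14965}{7} \approx -2137.9$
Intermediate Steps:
$O = - \frac{1}{7}$ ($O = \left(-1\right) \frac{1}{7} = - \frac{1}{7} \approx -0.14286$)
$n{\left(C \right)} = -3 + C$
$41 \left(-49 + n{\left(O \right)}\right) = 41 \left(-49 - \frac{22}{7}\right) = 41 \left(- \frac{365}{7}\right) = - \frac{14965}{7}$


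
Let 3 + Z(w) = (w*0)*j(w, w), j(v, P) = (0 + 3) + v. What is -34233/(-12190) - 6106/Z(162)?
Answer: 74534839/36570 ≈ 2038.1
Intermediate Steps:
j(v, P) = 3 + v
Z(w) = -3 (Z(w) = -3 + (w*0)*(3 + w) = -3 + 0*(3 + w) = -3 + 0 = -3)
-34233/(-12190) - 6106/Z(162) = -34233/(-12190) - 6106/(-3) = -34233*(-1/12190) - 6106*(-1/3) = 34233/12190 + 6106/3 = 74534839/36570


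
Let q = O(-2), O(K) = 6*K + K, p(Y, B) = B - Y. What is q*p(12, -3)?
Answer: 210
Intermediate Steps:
O(K) = 7*K
q = -14 (q = 7*(-2) = -14)
q*p(12, -3) = -14*(-3 - 1*12) = -14*(-3 - 12) = -14*(-15) = 210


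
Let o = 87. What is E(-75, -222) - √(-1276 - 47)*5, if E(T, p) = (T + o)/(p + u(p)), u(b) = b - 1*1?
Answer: -12/445 - 105*I*√3 ≈ -0.026966 - 181.87*I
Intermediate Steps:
u(b) = -1 + b (u(b) = b - 1 = -1 + b)
E(T, p) = (87 + T)/(-1 + 2*p) (E(T, p) = (T + 87)/(p + (-1 + p)) = (87 + T)/(-1 + 2*p))
E(-75, -222) - √(-1276 - 47)*5 = (87 - 75)/(-1 + 2*(-222)) - √(-1276 - 47)*5 = 12/(-1 - 444) - √(-1323)*5 = 12/(-445) - 21*I*√3*5 = -1/445*12 - 105*I*√3 = -12/445 - 105*I*√3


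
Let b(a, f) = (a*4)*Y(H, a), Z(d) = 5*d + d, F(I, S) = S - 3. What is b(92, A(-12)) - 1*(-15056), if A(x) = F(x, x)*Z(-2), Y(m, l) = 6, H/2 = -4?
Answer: 17264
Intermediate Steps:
H = -8 (H = 2*(-4) = -8)
F(I, S) = -3 + S
Z(d) = 6*d
A(x) = 36 - 12*x (A(x) = (-3 + x)*(6*(-2)) = (-3 + x)*(-12) = 36 - 12*x)
b(a, f) = 24*a (b(a, f) = (a*4)*6 = (4*a)*6 = 24*a)
b(92, A(-12)) - 1*(-15056) = 24*92 - 1*(-15056) = 2208 + 15056 = 17264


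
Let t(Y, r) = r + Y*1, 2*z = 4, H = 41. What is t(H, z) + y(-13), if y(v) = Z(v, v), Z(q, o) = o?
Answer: 30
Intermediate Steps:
y(v) = v
z = 2 (z = (1/2)*4 = 2)
t(Y, r) = Y + r (t(Y, r) = r + Y = Y + r)
t(H, z) + y(-13) = (41 + 2) - 13 = 43 - 13 = 30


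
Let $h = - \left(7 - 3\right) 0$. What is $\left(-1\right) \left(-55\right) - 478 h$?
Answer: $55$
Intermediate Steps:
$h = 0$ ($h = - 4 \cdot 0 = \left(-1\right) 0 = 0$)
$\left(-1\right) \left(-55\right) - 478 h = \left(-1\right) \left(-55\right) - 0 = 55 + 0 = 55$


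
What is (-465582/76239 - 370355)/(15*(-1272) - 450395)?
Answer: 9411986809/11930768175 ≈ 0.78888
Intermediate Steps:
(-465582/76239 - 370355)/(15*(-1272) - 450395) = (-465582*1/76239 - 370355)/(-19080 - 450395) = (-155194/25413 - 370355)/(-469475) = -9411986809/25413*(-1/469475) = 9411986809/11930768175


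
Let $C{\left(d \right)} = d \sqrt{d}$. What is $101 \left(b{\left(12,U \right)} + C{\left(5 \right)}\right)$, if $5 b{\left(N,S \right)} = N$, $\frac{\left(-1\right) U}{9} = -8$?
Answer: $\frac{1212}{5} + 505 \sqrt{5} \approx 1371.6$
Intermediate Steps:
$C{\left(d \right)} = d^{\frac{3}{2}}$
$U = 72$ ($U = \left(-9\right) \left(-8\right) = 72$)
$b{\left(N,S \right)} = \frac{N}{5}$
$101 \left(b{\left(12,U \right)} + C{\left(5 \right)}\right) = 101 \left(\frac{1}{5} \cdot 12 + 5^{\frac{3}{2}}\right) = 101 \left(\frac{12}{5} + 5 \sqrt{5}\right) = \frac{1212}{5} + 505 \sqrt{5}$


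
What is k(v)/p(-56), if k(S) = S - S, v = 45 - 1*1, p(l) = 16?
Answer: 0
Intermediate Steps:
v = 44 (v = 45 - 1 = 44)
k(S) = 0
k(v)/p(-56) = 0/16 = 0*(1/16) = 0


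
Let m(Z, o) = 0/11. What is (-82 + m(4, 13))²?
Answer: 6724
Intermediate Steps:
m(Z, o) = 0 (m(Z, o) = 0*(1/11) = 0)
(-82 + m(4, 13))² = (-82 + 0)² = (-82)² = 6724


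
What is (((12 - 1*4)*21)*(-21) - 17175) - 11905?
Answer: -32608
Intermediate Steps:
(((12 - 1*4)*21)*(-21) - 17175) - 11905 = (((12 - 4)*21)*(-21) - 17175) - 11905 = ((8*21)*(-21) - 17175) - 11905 = (168*(-21) - 17175) - 11905 = (-3528 - 17175) - 11905 = -20703 - 11905 = -32608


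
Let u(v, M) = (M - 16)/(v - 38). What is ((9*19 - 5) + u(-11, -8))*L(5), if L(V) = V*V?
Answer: 203950/49 ≈ 4162.2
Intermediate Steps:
L(V) = V**2
u(v, M) = (-16 + M)/(-38 + v)
((9*19 - 5) + u(-11, -8))*L(5) = ((9*19 - 5) + (-16 - 8)/(-38 - 11))*5**2 = ((171 - 5) - 24/(-49))*25 = (166 - 1/49*(-24))*25 = (166 + 24/49)*25 = (8158/49)*25 = 203950/49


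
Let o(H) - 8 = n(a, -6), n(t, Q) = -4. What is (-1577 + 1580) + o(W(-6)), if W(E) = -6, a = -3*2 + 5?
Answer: 7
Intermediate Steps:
a = -1 (a = -6 + 5 = -1)
o(H) = 4 (o(H) = 8 - 4 = 4)
(-1577 + 1580) + o(W(-6)) = (-1577 + 1580) + 4 = 3 + 4 = 7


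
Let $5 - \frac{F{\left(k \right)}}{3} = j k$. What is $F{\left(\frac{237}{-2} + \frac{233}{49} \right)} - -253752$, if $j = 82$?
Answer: $\frac{13805664}{49} \approx 2.8175 \cdot 10^{5}$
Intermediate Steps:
$F{\left(k \right)} = 15 - 246 k$ ($F{\left(k \right)} = 15 - 3 \cdot 82 k = 15 - 246 k$)
$F{\left(\frac{237}{-2} + \frac{233}{49} \right)} - -253752 = \left(15 - 246 \left(\frac{237}{-2} + \frac{233}{49}\right)\right) - -253752 = \left(15 - 246 \left(237 \left(- \frac{1}{2}\right) + 233 \cdot \frac{1}{49}\right)\right) + 253752 = \left(15 - 246 \left(- \frac{237}{2} + \frac{233}{49}\right)\right) + 253752 = \left(15 - - \frac{1371081}{49}\right) + 253752 = \left(15 + \frac{1371081}{49}\right) + 253752 = \frac{1371816}{49} + 253752 = \frac{13805664}{49}$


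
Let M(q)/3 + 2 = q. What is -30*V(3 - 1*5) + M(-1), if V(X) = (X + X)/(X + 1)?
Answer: -129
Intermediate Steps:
M(q) = -6 + 3*q
V(X) = 2*X/(1 + X) (V(X) = (2*X)/(1 + X) = 2*X/(1 + X))
-30*V(3 - 1*5) + M(-1) = -60*(3 - 1*5)/(1 + (3 - 1*5)) + (-6 + 3*(-1)) = -60*(3 - 5)/(1 + (3 - 5)) + (-6 - 3) = -60*(-2)/(1 - 2) - 9 = -60*(-2)/(-1) - 9 = -60*(-2)*(-1) - 9 = -30*4 - 9 = -120 - 9 = -129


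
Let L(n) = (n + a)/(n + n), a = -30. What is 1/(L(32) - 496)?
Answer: -32/15871 ≈ -0.0020163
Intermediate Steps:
L(n) = (-30 + n)/(2*n) (L(n) = (n - 30)/(n + n) = (-30 + n)/((2*n)) = (-30 + n)*(1/(2*n)) = (-30 + n)/(2*n))
1/(L(32) - 496) = 1/((½)*(-30 + 32)/32 - 496) = 1/((½)*(1/32)*2 - 496) = 1/(1/32 - 496) = 1/(-15871/32) = -32/15871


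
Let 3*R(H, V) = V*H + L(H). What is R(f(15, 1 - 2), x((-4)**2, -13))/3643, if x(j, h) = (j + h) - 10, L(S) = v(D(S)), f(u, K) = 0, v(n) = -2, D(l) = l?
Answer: -2/10929 ≈ -0.00018300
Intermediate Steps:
L(S) = -2
x(j, h) = -10 + h + j (x(j, h) = (h + j) - 10 = -10 + h + j)
R(H, V) = -2/3 + H*V/3 (R(H, V) = (V*H - 2)/3 = (H*V - 2)/3 = (-2 + H*V)/3 = -2/3 + H*V/3)
R(f(15, 1 - 2), x((-4)**2, -13))/3643 = (-2/3 + (1/3)*0*(-10 - 13 + (-4)**2))/3643 = (-2/3 + (1/3)*0*(-10 - 13 + 16))*(1/3643) = (-2/3 + (1/3)*0*(-7))*(1/3643) = (-2/3 + 0)*(1/3643) = -2/3*1/3643 = -2/10929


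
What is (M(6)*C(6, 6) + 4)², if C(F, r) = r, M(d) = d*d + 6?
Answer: 65536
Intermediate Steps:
M(d) = 6 + d² (M(d) = d² + 6 = 6 + d²)
(M(6)*C(6, 6) + 4)² = ((6 + 6²)*6 + 4)² = ((6 + 36)*6 + 4)² = (42*6 + 4)² = (252 + 4)² = 256² = 65536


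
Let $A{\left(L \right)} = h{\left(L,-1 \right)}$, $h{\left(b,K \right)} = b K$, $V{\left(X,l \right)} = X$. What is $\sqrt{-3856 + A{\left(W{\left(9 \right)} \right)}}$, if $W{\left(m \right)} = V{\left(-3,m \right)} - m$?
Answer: $62 i \approx 62.0 i$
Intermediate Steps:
$h{\left(b,K \right)} = K b$
$W{\left(m \right)} = -3 - m$
$A{\left(L \right)} = - L$
$\sqrt{-3856 + A{\left(W{\left(9 \right)} \right)}} = \sqrt{-3856 - \left(-3 - 9\right)} = \sqrt{-3856 - -12} = \sqrt{-3856 + 12} = \sqrt{-3844} = 62 i$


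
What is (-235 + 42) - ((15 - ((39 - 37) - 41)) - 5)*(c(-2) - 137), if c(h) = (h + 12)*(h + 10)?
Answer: 2600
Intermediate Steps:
c(h) = (10 + h)*(12 + h) (c(h) = (12 + h)*(10 + h) = (10 + h)*(12 + h))
(-235 + 42) - ((15 - ((39 - 37) - 41)) - 5)*(c(-2) - 137) = (-235 + 42) - ((15 - ((39 - 37) - 41)) - 5)*((120 + (-2)² + 22*(-2)) - 137) = -193 - ((15 - (2 - 41)) - 5)*((120 + 4 - 44) - 137) = -193 - ((15 - 1*(-39)) - 5)*(80 - 137) = -193 - ((15 + 39) - 5)*(-57) = -193 - (54 - 5)*(-57) = -193 - 49*(-57) = -193 - 1*(-2793) = -193 + 2793 = 2600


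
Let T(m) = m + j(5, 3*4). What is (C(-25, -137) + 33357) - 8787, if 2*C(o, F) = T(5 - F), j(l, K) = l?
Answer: 49287/2 ≈ 24644.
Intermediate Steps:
T(m) = 5 + m (T(m) = m + 5 = 5 + m)
C(o, F) = 5 - F/2 (C(o, F) = (5 + (5 - F))/2 = (10 - F)/2 = 5 - F/2)
(C(-25, -137) + 33357) - 8787 = ((5 - ½*(-137)) + 33357) - 8787 = ((5 + 137/2) + 33357) - 8787 = (147/2 + 33357) - 8787 = 66861/2 - 8787 = 49287/2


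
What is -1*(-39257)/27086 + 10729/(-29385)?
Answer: 862961251/795922110 ≈ 1.0842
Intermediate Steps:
-1*(-39257)/27086 + 10729/(-29385) = 39257*(1/27086) + 10729*(-1/29385) = 39257/27086 - 10729/29385 = 862961251/795922110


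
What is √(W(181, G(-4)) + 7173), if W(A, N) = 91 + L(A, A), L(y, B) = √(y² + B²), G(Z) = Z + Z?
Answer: √(7264 + 181*√2) ≈ 86.718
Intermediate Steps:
G(Z) = 2*Z
L(y, B) = √(B² + y²)
W(A, N) = 91 + √2*√(A²) (W(A, N) = 91 + √(A² + A²) = 91 + √(2*A²) = 91 + √2*√(A²))
√(W(181, G(-4)) + 7173) = √((91 + √2*√(181²)) + 7173) = √((91 + √2*√32761) + 7173) = √((91 + √2*181) + 7173) = √((91 + 181*√2) + 7173) = √(7264 + 181*√2)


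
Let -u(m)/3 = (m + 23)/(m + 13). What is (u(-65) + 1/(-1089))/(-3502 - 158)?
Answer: 68633/103629240 ≈ 0.00066229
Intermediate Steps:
u(m) = -3*(23 + m)/(13 + m) (u(m) = -3*(m + 23)/(m + 13) = -3*(23 + m)/(13 + m))
(u(-65) + 1/(-1089))/(-3502 - 158) = (3*(-23 - 1*(-65))/(13 - 65) + 1/(-1089))/(-3502 - 158) = (3*(-23 + 65)/(-52) - 1/1089)/(-3660) = (3*(-1/52)*42 - 1/1089)*(-1/3660) = (-63/26 - 1/1089)*(-1/3660) = -68633/28314*(-1/3660) = 68633/103629240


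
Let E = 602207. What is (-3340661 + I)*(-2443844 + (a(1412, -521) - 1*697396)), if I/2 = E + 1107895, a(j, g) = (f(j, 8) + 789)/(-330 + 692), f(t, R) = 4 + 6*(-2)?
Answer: -90450580378757/362 ≈ -2.4986e+11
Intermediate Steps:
f(t, R) = -8 (f(t, R) = 4 - 12 = -8)
a(j, g) = 781/362 (a(j, g) = (-8 + 789)/(-330 + 692) = 781/362)
I = 3420204 (I = 2*(602207 + 1107895) = 2*1710102 = 3420204)
(-3340661 + I)*(-2443844 + (a(1412, -521) - 1*697396)) = (-3340661 + 3420204)*(-2443844 + (781/362 - 1*697396)) = 79543*(-2443844 + (781/362 - 697396)) = 79543*(-2443844 - 252456571/362) = 79543*(-1137128099/362) = -90450580378757/362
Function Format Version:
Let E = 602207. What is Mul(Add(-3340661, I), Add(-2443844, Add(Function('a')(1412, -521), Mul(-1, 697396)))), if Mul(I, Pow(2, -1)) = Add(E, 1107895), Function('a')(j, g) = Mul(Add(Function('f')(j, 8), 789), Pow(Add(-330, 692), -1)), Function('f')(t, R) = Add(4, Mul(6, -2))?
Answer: Rational(-90450580378757, 362) ≈ -2.4986e+11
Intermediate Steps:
Function('f')(t, R) = -8 (Function('f')(t, R) = Add(4, -12) = -8)
Function('a')(j, g) = Rational(781, 362) (Function('a')(j, g) = Mul(Add(-8, 789), Pow(Add(-330, 692), -1)) = Mul(781, Pow(362, -1)) = Mul(781, Rational(1, 362)) = Rational(781, 362))
I = 3420204 (I = Mul(2, Add(602207, 1107895)) = Mul(2, 1710102) = 3420204)
Mul(Add(-3340661, I), Add(-2443844, Add(Function('a')(1412, -521), Mul(-1, 697396)))) = Mul(Add(-3340661, 3420204), Add(-2443844, Add(Rational(781, 362), Mul(-1, 697396)))) = Mul(79543, Add(-2443844, Add(Rational(781, 362), -697396))) = Mul(79543, Add(-2443844, Rational(-252456571, 362))) = Mul(79543, Rational(-1137128099, 362)) = Rational(-90450580378757, 362)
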